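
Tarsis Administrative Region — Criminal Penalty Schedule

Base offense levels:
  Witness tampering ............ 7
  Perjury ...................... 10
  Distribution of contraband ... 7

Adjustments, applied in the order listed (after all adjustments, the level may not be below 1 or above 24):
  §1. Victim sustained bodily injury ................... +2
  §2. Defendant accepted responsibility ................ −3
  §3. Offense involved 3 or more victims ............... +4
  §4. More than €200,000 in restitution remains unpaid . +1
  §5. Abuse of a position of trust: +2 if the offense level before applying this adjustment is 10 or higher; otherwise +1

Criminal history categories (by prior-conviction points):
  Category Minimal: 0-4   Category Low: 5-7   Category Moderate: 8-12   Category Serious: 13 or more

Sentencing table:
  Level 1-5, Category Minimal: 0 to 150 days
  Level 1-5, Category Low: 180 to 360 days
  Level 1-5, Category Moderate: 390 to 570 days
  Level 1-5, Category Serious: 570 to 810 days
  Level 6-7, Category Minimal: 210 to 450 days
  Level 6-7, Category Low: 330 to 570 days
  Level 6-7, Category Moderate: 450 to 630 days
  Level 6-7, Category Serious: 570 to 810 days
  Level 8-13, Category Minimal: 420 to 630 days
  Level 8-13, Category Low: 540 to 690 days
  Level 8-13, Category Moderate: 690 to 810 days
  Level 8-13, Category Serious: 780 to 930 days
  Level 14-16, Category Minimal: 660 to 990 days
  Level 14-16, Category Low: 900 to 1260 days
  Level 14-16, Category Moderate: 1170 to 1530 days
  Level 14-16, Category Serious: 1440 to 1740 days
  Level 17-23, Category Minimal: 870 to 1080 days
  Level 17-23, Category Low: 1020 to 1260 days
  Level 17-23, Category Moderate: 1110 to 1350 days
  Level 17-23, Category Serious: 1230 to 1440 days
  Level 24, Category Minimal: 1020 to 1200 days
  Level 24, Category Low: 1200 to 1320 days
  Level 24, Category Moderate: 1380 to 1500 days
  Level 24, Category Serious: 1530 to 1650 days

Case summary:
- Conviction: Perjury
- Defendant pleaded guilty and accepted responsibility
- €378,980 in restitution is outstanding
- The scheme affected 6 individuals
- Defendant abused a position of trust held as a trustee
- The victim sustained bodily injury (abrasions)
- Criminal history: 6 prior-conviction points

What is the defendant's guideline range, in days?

Base offense level for perjury: 10.
§1 applies: 10 + 2 = 12.
§2 applies: 12 − 3 = 9.
§3 applies: 9 + 4 = 13.
§4 applies: 13 + 1 = 14.
§5 applies (level before this adjustment is 14 ≥ 10, so +2): 14 + 2 = 16.
Final offense level: 16.
Criminal history: 6 prior points → Category Low (5-7).
Level 16 falls in the 14-16 band.
Grid: Level 14-16 × Category Low = 900-1260 days.

900-1260 days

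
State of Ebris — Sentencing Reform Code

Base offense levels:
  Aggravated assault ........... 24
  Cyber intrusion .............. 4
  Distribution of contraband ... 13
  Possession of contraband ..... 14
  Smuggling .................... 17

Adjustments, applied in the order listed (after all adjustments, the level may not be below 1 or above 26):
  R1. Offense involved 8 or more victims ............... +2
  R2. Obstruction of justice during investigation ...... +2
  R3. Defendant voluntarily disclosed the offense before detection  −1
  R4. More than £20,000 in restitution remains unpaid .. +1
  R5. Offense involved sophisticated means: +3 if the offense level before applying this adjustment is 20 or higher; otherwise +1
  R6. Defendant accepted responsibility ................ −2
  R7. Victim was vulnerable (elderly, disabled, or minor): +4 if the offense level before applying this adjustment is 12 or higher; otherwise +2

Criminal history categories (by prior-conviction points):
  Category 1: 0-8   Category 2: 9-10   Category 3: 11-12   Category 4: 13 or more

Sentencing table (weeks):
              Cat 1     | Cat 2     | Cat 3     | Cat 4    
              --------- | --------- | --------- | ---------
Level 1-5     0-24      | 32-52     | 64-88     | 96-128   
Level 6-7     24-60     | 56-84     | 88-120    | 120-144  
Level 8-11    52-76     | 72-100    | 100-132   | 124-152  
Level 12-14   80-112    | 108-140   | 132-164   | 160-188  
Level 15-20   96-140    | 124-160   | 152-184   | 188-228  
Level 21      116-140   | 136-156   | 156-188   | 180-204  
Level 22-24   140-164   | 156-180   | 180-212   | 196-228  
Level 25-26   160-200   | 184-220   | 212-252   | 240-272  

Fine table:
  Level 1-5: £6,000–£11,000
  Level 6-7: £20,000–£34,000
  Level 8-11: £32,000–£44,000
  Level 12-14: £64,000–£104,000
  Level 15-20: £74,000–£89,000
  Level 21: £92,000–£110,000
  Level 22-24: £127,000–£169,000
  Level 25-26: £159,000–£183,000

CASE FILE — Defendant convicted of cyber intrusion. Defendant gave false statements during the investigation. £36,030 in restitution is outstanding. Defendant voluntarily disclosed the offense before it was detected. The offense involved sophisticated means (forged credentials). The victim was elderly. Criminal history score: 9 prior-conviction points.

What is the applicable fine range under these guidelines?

Base offense level for cyber intrusion: 4.
R1 does not apply.
R2 applies: 4 + 2 = 6.
R3 applies: 6 − 1 = 5.
R4 applies: 5 + 1 = 6.
R5 applies (level before this adjustment is 6 < 20, so +1): 6 + 1 = 7.
R6 does not apply.
R7 applies (level before this adjustment is 7 < 12, so +2): 7 + 2 = 9.
Final offense level: 9.
Level 9 falls in the 8-11 band.
Fine table: Level 8-11 → £32,000–£44,000.

£32,000–£44,000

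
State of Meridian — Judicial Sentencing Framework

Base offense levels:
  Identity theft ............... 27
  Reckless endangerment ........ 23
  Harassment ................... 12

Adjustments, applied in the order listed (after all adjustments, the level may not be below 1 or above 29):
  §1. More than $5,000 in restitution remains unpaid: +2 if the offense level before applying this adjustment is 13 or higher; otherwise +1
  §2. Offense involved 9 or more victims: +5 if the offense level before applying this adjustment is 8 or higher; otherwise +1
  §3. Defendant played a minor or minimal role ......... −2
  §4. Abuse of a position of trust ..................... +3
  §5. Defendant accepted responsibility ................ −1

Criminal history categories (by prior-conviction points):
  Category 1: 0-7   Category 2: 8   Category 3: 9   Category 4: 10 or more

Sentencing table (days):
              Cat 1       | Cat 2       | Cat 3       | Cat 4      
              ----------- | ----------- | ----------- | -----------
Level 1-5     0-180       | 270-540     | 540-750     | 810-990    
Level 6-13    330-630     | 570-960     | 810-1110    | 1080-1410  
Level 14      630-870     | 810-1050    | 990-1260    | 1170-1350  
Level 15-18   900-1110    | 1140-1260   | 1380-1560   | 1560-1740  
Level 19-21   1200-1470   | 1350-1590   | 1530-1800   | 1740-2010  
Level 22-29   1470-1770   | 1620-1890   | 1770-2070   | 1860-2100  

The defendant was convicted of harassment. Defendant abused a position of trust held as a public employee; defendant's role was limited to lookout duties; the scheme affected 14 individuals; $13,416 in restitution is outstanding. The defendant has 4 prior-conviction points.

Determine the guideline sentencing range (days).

Base offense level for harassment: 12.
§1 applies (level before this adjustment is 12 < 13, so +1): 12 + 1 = 13.
§2 applies (level before this adjustment is 13 ≥ 8, so +5): 13 + 5 = 18.
§3 applies: 18 − 2 = 16.
§4 applies: 16 + 3 = 19.
§5 does not apply.
Final offense level: 19.
Criminal history: 4 prior points → Category 1 (0-7).
Level 19 falls in the 19-21 band.
Grid: Level 19-21 × Category 1 = 1200-1470 days.

1200-1470 days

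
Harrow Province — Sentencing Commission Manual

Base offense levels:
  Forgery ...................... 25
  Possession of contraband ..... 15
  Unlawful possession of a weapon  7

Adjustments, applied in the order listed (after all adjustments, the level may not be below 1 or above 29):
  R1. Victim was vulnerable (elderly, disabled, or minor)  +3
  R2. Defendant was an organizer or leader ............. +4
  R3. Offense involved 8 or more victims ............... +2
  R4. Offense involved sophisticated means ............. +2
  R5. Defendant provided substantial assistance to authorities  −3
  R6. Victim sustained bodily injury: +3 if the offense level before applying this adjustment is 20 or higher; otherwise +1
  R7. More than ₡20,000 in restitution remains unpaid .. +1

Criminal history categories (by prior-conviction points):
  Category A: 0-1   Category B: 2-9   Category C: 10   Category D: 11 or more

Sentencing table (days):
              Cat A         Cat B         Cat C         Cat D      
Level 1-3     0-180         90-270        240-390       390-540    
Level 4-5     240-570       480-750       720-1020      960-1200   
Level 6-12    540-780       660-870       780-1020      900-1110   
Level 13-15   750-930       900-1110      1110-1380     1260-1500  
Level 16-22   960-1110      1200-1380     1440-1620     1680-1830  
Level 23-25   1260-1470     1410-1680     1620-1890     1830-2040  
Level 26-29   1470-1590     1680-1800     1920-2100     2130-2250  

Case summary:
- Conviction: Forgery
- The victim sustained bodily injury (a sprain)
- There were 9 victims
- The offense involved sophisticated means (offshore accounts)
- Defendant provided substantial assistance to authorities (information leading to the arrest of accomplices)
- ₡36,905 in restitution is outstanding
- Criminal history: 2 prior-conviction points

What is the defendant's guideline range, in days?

1680-1800 days

Base offense level for forgery: 25.
R1 does not apply.
R2 does not apply.
R3 applies: 25 + 2 = 27.
R4 applies: 27 + 2 = 29.
R5 applies: 29 − 3 = 26.
R6 applies (level before this adjustment is 26 ≥ 20, so +3): 26 + 3 = 29.
R7 applies: 29 + 1 = 30.
Level 30 exceeds the maximum of 29; capped at 29.
Final offense level: 29.
Criminal history: 2 prior points → Category B (2-9).
Level 29 falls in the 26-29 band.
Grid: Level 26-29 × Category B = 1680-1800 days.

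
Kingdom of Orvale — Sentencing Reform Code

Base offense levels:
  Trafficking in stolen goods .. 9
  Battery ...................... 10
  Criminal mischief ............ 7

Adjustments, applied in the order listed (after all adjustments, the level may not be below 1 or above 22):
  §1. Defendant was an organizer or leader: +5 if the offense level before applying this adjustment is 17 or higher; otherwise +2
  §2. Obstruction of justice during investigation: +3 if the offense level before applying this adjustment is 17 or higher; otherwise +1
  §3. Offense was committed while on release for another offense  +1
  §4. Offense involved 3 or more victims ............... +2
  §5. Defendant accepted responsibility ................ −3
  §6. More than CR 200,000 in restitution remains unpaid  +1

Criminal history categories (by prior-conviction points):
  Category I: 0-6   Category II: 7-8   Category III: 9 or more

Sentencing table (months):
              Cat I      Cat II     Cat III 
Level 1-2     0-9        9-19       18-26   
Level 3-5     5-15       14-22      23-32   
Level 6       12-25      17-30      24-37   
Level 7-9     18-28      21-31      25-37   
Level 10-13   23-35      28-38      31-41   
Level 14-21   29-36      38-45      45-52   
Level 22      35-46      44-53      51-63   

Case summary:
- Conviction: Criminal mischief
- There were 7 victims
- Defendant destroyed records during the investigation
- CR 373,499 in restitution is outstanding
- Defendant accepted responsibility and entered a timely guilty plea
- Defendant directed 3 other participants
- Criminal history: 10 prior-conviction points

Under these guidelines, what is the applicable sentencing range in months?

Base offense level for criminal mischief: 7.
§1 applies (level before this adjustment is 7 < 17, so +2): 7 + 2 = 9.
§2 applies (level before this adjustment is 9 < 17, so +1): 9 + 1 = 10.
§4 applies: 10 + 2 = 12.
§5 applies: 12 − 3 = 9.
§6 applies: 9 + 1 = 10.
Final offense level: 10.
Criminal history: 10 prior points → Category III (9+).
Level 10 falls in the 10-13 band.
Grid: Level 10-13 × Category III = 31-41 months.

31-41 months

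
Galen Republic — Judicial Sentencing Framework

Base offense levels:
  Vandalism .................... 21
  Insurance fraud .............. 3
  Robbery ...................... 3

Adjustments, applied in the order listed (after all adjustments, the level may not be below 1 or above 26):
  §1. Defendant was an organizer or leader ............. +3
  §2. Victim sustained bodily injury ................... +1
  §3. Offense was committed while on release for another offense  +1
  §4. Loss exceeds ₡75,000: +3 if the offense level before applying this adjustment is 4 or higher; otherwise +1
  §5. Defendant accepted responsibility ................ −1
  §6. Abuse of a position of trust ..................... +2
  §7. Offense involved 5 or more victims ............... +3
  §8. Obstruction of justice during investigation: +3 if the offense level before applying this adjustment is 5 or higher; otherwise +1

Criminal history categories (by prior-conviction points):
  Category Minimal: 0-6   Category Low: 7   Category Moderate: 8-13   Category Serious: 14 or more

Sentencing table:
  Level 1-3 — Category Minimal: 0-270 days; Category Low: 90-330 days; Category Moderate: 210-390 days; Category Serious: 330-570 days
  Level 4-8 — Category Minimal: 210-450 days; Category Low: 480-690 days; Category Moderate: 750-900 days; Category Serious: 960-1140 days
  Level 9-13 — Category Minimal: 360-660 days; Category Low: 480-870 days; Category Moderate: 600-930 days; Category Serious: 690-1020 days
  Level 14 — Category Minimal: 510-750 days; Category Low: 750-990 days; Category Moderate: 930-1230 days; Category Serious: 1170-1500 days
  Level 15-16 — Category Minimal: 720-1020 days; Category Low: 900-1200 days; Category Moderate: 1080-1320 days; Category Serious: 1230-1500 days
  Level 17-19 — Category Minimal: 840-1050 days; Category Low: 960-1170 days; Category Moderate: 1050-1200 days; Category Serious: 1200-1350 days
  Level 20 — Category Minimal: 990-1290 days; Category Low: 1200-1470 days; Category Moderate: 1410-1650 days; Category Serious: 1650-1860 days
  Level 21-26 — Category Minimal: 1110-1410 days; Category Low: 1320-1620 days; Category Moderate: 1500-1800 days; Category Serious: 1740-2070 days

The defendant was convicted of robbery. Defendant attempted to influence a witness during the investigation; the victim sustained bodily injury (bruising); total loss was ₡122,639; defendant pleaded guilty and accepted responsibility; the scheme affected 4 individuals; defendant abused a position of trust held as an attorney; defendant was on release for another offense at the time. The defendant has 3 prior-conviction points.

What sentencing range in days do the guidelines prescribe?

Base offense level for robbery: 3.
§1 does not apply.
§2 applies: 3 + 1 = 4.
§3 applies: 4 + 1 = 5.
§4 applies (level before this adjustment is 5 ≥ 4, so +3): 5 + 3 = 8.
§5 applies: 8 − 1 = 7.
§6 applies: 7 + 2 = 9.
§7 does not apply.
§8 applies (level before this adjustment is 9 ≥ 5, so +3): 9 + 3 = 12.
Final offense level: 12.
Criminal history: 3 prior points → Category Minimal (0-6).
Level 12 falls in the 9-13 band.
Grid: Level 9-13 × Category Minimal = 360-660 days.

360-660 days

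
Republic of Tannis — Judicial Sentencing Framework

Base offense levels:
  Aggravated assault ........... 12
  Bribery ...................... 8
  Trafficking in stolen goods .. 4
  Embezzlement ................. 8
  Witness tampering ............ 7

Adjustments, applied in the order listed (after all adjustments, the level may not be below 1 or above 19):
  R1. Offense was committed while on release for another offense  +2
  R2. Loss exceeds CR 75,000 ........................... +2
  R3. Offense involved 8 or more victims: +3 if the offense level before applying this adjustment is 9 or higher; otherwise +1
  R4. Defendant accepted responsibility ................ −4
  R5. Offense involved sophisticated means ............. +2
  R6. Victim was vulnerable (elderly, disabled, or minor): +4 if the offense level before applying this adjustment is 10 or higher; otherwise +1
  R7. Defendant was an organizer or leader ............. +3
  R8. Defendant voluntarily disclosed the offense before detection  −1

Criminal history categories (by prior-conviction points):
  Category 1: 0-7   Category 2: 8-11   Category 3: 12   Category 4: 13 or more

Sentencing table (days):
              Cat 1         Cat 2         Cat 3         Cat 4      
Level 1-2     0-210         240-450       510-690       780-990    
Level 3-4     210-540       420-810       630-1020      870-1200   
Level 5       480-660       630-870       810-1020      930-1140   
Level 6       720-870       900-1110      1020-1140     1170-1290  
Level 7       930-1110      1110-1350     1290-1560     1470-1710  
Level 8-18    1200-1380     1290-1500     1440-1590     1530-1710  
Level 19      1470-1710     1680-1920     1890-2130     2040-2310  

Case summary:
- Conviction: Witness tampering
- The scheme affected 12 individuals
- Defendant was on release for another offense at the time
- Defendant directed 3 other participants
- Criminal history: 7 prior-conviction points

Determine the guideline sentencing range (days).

1200-1380 days

Base offense level for witness tampering: 7.
R1 applies: 7 + 2 = 9.
R3 applies (level before this adjustment is 9 ≥ 9, so +3): 9 + 3 = 12.
R4 does not apply.
R7 applies: 12 + 3 = 15.
R8 does not apply.
Final offense level: 15.
Criminal history: 7 prior points → Category 1 (0-7).
Level 15 falls in the 8-18 band.
Grid: Level 8-18 × Category 1 = 1200-1380 days.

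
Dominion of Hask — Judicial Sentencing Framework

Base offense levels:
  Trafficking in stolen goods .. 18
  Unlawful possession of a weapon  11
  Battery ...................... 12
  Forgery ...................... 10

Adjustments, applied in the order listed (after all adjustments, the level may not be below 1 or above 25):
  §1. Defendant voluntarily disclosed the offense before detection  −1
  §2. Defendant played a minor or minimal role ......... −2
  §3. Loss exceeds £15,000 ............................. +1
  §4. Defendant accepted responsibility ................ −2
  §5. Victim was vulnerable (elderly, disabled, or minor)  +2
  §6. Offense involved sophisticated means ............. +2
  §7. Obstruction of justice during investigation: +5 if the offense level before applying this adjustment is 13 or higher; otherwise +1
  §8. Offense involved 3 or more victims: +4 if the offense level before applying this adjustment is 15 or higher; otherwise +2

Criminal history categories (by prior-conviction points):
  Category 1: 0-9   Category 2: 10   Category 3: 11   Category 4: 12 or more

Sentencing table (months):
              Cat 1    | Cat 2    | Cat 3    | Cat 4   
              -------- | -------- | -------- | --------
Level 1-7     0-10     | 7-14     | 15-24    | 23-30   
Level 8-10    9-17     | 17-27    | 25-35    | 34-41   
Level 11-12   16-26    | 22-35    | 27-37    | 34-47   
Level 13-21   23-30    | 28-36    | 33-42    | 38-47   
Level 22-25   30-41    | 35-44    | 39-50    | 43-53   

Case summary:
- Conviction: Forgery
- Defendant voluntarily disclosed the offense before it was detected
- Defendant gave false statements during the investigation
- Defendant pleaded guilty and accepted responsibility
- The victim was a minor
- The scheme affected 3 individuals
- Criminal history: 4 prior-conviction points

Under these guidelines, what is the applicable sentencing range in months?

Base offense level for forgery: 10.
§1 applies: 10 − 1 = 9.
§2 does not apply.
§4 applies: 9 − 2 = 7.
§5 applies: 7 + 2 = 9.
§7 applies (level before this adjustment is 9 < 13, so +1): 9 + 1 = 10.
§8 applies (level before this adjustment is 10 < 15, so +2): 10 + 2 = 12.
Final offense level: 12.
Criminal history: 4 prior points → Category 1 (0-9).
Level 12 falls in the 11-12 band.
Grid: Level 11-12 × Category 1 = 16-26 months.

16-26 months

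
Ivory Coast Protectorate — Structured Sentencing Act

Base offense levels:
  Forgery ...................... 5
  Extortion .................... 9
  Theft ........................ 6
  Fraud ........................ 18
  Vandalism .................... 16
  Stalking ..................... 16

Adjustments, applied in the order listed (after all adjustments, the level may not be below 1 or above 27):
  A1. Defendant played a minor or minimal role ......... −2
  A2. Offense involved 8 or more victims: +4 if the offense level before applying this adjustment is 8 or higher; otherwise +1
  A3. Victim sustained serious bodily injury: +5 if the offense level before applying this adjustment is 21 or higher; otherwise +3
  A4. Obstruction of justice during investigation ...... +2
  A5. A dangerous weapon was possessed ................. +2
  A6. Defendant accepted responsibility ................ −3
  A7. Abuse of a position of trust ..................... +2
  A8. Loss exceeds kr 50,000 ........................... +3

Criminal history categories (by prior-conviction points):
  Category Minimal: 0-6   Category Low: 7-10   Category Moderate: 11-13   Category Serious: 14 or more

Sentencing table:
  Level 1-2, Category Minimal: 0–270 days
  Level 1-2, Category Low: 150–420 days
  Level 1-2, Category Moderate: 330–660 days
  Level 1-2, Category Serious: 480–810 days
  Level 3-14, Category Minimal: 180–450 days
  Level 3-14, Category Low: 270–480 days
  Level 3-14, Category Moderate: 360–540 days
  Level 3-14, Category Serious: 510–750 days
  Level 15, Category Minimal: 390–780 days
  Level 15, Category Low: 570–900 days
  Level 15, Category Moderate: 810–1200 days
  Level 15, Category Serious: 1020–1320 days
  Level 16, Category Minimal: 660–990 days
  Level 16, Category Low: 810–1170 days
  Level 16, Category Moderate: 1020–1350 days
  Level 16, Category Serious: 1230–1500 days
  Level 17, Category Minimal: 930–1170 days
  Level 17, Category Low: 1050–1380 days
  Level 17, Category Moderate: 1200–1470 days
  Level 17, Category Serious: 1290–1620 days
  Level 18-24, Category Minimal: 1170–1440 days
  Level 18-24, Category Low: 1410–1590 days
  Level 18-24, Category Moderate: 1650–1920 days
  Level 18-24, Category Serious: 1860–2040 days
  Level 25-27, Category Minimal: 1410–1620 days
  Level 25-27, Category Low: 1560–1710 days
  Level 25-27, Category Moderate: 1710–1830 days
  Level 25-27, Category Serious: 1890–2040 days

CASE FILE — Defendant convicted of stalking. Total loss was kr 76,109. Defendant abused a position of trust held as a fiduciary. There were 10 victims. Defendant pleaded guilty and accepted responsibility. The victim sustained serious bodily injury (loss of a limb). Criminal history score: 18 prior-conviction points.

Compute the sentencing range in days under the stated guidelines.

Base offense level for stalking: 16.
A1 does not apply.
A2 applies (level before this adjustment is 16 ≥ 8, so +4): 16 + 4 = 20.
A3 applies (level before this adjustment is 20 < 21, so +3): 20 + 3 = 23.
A6 applies: 23 − 3 = 20.
A7 applies: 20 + 2 = 22.
A8 applies: 22 + 3 = 25.
Final offense level: 25.
Criminal history: 18 prior points → Category Serious (14+).
Level 25 falls in the 25-27 band.
Grid: Level 25-27 × Category Serious = 1890-2040 days.

1890-2040 days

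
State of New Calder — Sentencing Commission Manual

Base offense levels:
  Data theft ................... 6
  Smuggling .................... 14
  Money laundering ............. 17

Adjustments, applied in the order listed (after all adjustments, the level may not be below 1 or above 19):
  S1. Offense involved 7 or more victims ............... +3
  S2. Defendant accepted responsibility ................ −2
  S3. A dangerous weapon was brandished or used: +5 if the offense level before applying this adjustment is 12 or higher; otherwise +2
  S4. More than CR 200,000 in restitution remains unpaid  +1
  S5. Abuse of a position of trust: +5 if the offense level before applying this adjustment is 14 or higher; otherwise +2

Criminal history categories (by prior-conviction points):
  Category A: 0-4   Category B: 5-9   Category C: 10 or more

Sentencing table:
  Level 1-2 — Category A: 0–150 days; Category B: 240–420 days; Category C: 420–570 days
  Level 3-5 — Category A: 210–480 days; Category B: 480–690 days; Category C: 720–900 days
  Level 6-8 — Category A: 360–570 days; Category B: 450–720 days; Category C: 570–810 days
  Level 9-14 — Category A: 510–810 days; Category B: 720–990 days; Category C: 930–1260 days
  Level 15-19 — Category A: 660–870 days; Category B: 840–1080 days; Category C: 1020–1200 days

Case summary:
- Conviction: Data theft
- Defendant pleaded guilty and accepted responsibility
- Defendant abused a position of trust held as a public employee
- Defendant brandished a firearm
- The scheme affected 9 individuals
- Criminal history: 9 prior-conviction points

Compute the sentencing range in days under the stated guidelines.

720-990 days

Base offense level for data theft: 6.
S1 applies: 6 + 3 = 9.
S2 applies: 9 − 2 = 7.
S3 applies (level before this adjustment is 7 < 12, so +2): 7 + 2 = 9.
S5 applies (level before this adjustment is 9 < 14, so +2): 9 + 2 = 11.
Final offense level: 11.
Criminal history: 9 prior points → Category B (5-9).
Level 11 falls in the 9-14 band.
Grid: Level 9-14 × Category B = 720-990 days.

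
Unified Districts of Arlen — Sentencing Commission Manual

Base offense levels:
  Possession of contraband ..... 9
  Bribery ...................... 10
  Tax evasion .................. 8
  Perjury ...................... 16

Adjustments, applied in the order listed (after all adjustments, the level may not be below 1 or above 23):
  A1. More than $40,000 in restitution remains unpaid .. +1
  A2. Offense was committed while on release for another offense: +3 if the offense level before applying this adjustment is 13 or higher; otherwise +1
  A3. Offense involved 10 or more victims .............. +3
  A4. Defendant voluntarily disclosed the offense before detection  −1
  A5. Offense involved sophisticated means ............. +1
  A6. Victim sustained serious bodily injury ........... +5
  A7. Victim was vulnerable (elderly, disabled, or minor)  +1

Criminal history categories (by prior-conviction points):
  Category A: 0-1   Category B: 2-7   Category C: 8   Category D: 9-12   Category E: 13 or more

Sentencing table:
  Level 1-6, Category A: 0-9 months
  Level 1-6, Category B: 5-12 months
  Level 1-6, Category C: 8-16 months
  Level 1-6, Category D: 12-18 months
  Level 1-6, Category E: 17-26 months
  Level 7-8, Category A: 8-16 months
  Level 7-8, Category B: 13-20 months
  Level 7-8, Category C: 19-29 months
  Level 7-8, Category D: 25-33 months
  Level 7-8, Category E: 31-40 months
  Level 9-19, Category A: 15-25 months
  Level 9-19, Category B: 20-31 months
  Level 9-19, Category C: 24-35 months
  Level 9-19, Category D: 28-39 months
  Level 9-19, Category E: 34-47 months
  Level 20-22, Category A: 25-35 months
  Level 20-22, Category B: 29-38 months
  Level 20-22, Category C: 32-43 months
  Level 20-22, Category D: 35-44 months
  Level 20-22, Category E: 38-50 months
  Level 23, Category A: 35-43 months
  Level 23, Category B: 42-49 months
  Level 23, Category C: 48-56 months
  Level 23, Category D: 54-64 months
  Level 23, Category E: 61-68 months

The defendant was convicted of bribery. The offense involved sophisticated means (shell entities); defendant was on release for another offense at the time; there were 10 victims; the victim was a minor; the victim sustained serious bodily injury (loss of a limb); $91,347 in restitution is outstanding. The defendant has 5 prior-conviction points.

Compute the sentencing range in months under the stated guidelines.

29-38 months

Base offense level for bribery: 10.
A1 applies: 10 + 1 = 11.
A2 applies (level before this adjustment is 11 < 13, so +1): 11 + 1 = 12.
A3 applies: 12 + 3 = 15.
A5 applies: 15 + 1 = 16.
A6 applies: 16 + 5 = 21.
A7 applies: 21 + 1 = 22.
Final offense level: 22.
Criminal history: 5 prior points → Category B (2-7).
Level 22 falls in the 20-22 band.
Grid: Level 20-22 × Category B = 29-38 months.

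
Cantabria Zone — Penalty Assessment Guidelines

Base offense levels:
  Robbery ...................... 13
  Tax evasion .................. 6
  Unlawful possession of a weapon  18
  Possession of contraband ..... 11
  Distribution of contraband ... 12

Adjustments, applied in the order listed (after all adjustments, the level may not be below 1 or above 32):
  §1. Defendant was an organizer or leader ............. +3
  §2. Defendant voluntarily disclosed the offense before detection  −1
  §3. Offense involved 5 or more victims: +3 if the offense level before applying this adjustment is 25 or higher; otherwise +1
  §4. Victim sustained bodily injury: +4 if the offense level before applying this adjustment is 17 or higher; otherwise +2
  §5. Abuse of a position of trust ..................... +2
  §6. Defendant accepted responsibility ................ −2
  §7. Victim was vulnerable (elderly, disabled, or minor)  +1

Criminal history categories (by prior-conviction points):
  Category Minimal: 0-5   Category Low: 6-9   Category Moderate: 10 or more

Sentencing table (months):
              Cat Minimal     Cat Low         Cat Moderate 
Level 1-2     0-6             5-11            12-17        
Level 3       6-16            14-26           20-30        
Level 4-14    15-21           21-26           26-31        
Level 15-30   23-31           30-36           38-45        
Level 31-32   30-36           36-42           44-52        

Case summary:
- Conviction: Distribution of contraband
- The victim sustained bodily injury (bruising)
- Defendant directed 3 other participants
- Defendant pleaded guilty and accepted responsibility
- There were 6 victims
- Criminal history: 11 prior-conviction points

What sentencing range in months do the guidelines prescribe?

Base offense level for distribution of contraband: 12.
§1 applies: 12 + 3 = 15.
§3 applies (level before this adjustment is 15 < 25, so +1): 15 + 1 = 16.
§4 applies (level before this adjustment is 16 < 17, so +2): 16 + 2 = 18.
§5 does not apply.
§6 applies: 18 − 2 = 16.
§7 does not apply.
Final offense level: 16.
Criminal history: 11 prior points → Category Moderate (10+).
Level 16 falls in the 15-30 band.
Grid: Level 15-30 × Category Moderate = 38-45 months.

38-45 months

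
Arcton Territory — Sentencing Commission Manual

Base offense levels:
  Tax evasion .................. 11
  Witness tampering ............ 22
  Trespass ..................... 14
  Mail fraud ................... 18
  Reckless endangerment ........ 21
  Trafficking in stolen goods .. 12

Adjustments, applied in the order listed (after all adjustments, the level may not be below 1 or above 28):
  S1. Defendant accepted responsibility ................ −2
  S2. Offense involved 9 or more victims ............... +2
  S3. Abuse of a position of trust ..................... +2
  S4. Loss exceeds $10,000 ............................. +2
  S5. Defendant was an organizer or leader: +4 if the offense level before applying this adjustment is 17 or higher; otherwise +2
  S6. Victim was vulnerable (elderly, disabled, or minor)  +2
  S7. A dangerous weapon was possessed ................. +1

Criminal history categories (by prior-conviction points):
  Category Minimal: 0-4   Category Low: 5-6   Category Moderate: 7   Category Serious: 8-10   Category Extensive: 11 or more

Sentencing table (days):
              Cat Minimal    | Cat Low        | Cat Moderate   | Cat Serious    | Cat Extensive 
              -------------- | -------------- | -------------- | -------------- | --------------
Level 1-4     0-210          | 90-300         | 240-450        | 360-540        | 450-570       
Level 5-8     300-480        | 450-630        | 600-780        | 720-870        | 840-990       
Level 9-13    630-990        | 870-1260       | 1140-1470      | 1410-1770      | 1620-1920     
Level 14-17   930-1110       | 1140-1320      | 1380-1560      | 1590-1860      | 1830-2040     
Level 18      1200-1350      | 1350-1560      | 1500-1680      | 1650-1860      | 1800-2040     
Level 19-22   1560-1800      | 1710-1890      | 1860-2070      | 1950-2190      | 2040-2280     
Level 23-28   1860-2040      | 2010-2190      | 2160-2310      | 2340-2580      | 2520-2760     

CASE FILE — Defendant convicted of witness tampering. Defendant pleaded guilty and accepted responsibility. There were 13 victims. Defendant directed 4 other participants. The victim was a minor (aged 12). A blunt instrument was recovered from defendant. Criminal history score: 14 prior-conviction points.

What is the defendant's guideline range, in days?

2520-2760 days

Base offense level for witness tampering: 22.
S1 applies: 22 − 2 = 20.
S2 applies: 20 + 2 = 22.
S4 does not apply.
S5 applies (level before this adjustment is 22 ≥ 17, so +4): 22 + 4 = 26.
S6 applies: 26 + 2 = 28.
S7 applies: 28 + 1 = 29.
Level 29 exceeds the maximum of 28; capped at 28.
Final offense level: 28.
Criminal history: 14 prior points → Category Extensive (11+).
Level 28 falls in the 23-28 band.
Grid: Level 23-28 × Category Extensive = 2520-2760 days.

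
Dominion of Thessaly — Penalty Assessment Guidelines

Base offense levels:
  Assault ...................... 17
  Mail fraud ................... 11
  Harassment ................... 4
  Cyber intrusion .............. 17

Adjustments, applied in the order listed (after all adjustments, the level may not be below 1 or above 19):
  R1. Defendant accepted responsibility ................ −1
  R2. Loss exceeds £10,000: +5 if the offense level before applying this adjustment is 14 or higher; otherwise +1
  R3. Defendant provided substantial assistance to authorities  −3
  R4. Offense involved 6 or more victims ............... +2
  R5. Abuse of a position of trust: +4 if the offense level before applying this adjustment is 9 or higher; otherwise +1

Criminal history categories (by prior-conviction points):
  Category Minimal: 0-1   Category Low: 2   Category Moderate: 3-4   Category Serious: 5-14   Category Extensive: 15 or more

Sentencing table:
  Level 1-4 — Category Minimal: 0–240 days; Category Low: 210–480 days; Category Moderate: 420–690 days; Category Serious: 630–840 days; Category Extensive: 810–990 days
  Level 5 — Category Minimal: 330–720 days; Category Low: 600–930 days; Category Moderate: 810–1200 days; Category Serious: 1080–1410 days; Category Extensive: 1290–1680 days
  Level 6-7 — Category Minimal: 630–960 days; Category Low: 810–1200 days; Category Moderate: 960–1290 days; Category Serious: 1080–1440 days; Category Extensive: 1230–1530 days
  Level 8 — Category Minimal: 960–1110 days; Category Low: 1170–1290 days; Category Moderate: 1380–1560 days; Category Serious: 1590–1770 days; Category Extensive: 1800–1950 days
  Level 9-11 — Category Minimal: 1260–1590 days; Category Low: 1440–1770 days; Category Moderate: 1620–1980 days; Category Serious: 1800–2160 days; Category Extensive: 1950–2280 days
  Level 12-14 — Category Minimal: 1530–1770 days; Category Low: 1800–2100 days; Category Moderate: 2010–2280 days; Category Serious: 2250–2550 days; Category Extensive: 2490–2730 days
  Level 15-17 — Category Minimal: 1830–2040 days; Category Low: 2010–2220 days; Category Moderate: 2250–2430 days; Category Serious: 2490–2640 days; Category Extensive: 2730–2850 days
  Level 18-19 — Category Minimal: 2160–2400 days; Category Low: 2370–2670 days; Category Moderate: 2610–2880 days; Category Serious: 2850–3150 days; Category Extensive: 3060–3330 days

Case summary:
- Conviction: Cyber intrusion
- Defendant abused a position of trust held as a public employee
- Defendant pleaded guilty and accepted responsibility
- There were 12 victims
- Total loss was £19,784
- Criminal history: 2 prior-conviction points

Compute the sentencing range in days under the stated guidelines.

Base offense level for cyber intrusion: 17.
R1 applies: 17 − 1 = 16.
R2 applies (level before this adjustment is 16 ≥ 14, so +5): 16 + 5 = 21.
R4 applies: 21 + 2 = 23.
R5 applies (level before this adjustment is 23 ≥ 9, so +4): 23 + 4 = 27.
Level 27 exceeds the maximum of 19; capped at 19.
Final offense level: 19.
Criminal history: 2 prior points → Category Low (2).
Level 19 falls in the 18-19 band.
Grid: Level 18-19 × Category Low = 2370-2670 days.

2370-2670 days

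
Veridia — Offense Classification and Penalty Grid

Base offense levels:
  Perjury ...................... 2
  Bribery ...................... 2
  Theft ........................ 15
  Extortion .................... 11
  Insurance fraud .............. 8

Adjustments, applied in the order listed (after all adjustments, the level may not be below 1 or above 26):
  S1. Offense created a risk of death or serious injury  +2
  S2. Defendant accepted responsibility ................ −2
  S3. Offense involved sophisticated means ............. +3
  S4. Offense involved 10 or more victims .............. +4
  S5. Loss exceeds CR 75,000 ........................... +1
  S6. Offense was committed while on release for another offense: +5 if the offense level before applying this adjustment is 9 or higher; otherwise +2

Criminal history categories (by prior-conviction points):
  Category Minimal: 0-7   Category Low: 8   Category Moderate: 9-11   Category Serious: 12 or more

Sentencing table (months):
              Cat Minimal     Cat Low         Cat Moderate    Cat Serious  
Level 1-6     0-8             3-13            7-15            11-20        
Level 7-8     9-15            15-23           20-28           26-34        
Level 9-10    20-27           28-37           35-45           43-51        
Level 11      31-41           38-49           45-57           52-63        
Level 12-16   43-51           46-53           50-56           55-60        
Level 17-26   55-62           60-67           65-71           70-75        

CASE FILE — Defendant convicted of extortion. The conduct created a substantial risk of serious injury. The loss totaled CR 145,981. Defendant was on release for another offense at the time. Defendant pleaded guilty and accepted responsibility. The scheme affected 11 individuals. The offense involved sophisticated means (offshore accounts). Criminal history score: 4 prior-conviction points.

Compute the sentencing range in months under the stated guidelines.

55-62 months

Base offense level for extortion: 11.
S1 applies: 11 + 2 = 13.
S2 applies: 13 − 2 = 11.
S3 applies: 11 + 3 = 14.
S4 applies: 14 + 4 = 18.
S5 applies: 18 + 1 = 19.
S6 applies (level before this adjustment is 19 ≥ 9, so +5): 19 + 5 = 24.
Final offense level: 24.
Criminal history: 4 prior points → Category Minimal (0-7).
Level 24 falls in the 17-26 band.
Grid: Level 17-26 × Category Minimal = 55-62 months.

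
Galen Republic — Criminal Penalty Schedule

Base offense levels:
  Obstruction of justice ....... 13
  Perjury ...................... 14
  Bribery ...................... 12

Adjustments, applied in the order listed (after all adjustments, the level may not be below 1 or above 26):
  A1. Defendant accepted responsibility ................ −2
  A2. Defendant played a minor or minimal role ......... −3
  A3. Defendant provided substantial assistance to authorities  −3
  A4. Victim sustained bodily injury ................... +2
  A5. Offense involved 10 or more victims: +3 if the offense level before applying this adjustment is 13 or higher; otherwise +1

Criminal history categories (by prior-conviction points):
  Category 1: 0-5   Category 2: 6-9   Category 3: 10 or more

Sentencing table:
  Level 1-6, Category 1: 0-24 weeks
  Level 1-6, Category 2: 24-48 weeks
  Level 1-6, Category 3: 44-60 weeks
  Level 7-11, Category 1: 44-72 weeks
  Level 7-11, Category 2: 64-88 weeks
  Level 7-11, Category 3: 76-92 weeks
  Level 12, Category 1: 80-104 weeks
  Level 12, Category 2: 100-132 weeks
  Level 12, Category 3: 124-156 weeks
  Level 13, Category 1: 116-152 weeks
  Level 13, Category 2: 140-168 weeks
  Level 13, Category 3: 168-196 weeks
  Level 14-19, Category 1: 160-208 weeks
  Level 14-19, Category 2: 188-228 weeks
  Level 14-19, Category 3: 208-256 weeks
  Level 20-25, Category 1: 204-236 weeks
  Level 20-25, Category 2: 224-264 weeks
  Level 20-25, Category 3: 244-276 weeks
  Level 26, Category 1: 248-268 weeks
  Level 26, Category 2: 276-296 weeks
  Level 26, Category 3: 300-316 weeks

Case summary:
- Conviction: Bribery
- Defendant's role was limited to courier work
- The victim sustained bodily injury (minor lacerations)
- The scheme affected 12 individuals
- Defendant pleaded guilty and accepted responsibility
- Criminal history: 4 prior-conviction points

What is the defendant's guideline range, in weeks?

Base offense level for bribery: 12.
A1 applies: 12 − 2 = 10.
A2 applies: 10 − 3 = 7.
A3 does not apply.
A4 applies: 7 + 2 = 9.
A5 applies (level before this adjustment is 9 < 13, so +1): 9 + 1 = 10.
Final offense level: 10.
Criminal history: 4 prior points → Category 1 (0-5).
Level 10 falls in the 7-11 band.
Grid: Level 7-11 × Category 1 = 44-72 weeks.

44-72 weeks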